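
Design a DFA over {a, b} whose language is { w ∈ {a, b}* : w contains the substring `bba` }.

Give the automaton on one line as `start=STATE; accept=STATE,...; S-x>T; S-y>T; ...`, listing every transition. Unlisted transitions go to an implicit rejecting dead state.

start=q0; accept=q3; q0-a>q0; q0-b>q1; q1-a>q0; q1-b>q2; q2-a>q3; q2-b>q2; q3-a>q3; q3-b>q3

Track how much of `bba` has been matched so far: state q0 is no progress, q3 is the absorbing accept state reached once `bba` has occurred. Intermediate states record partial matches; on a mismatch, fall back to the longest reusable overlap.
        a   b  
>  q0   q0  q1 
   q1   q0  q2 
   q2   q3  q2 
 * q3   q3  q3 
(> = start, * = accepting)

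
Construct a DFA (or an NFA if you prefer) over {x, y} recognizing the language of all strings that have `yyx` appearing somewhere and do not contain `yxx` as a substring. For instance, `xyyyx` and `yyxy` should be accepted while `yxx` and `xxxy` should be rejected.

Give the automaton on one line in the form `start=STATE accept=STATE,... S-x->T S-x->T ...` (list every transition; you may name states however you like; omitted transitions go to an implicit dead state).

start=A accept=F,G A-x->A A-y->B B-x->C B-y->D C-x->E C-y->B D-x->F D-y->D E-x->E E-y->E F-x->E F-y->G G-x->F G-y->G

Build one automaton per condition and run them in lockstep. One (4 states) tracks whether and how much of `yyx` has been seen; the other (4 states) tracks partial matches of the forbidden pattern `yxx`. Each combined state is a pair, one component from each; accept when both components accept. Minimizing collapses redundant product states.
With 7 states:
       x  y 
>  A   A  B 
   B   C  D 
   C   E  B 
   D   F  D 
   E   E  E 
 * F   E  G 
 * G   F  G 
(> = start, * = accepting)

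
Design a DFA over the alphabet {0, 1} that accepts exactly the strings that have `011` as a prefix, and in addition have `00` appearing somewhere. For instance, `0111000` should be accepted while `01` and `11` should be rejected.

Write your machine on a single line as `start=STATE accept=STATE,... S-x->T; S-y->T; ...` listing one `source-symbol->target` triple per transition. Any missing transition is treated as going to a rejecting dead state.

Build one automaton per condition and run them in lockstep. One (5 states) tracks whether the input so far still matches the prefix `011`; the other (3 states) tracks whether and how much of `00` has been seen. Each combined state is a pair, one component from each; accept when both components accept. After merging equivalent states the machine shrinks.
7 states suffice.
        0   1  
>  S0   S1  S2 
   S1   S2  S3 
   S2   S2  S2 
   S3   S2  S4 
   S4   S5  S4 
   S5   S6  S4 
 * S6   S6  S6 
(> = start, * = accepting)

start=S0; accept=S6; S0-0->S1; S0-1->S2; S1-0->S2; S1-1->S3; S2-0->S2; S2-1->S2; S3-0->S2; S3-1->S4; S4-0->S5; S4-1->S4; S5-0->S6; S5-1->S4; S6-0->S6; S6-1->S6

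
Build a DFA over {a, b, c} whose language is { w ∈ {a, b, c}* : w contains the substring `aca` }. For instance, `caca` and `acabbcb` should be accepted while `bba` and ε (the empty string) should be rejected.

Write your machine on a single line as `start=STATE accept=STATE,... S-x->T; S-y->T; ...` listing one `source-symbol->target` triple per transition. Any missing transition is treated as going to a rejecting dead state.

States q0..q2 record the length of the longest prefix of `aca` that matches the current input suffix. Reaching q3 means `aca` has been seen, and we stay there forever. Accept from q3.
A 4-state machine:
        a   b   c  
>  q0   q1  q0  q0 
   q1   q1  q0  q2 
   q2   q3  q0  q0 
 * q3   q3  q3  q3 
(> = start, * = accepting)

start=q0; accept=q3; q0-a->q1; q0-b->q0; q0-c->q0; q1-a->q1; q1-b->q0; q1-c->q2; q2-a->q3; q2-b->q0; q2-c->q0; q3-a->q3; q3-b->q3; q3-c->q3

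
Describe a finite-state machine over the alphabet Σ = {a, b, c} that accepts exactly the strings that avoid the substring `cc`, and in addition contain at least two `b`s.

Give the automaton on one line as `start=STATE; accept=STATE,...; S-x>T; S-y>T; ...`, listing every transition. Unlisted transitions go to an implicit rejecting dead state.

Build one automaton per condition and run them in lockstep. The first has 3 states tracking partial matches of the forbidden pattern `cc`; the second has 4 states tracking the count of `b`s, saturating at 3. A product state is a pair (one from each), accepting exactly when both do. Minimizing collapses redundant product states.
With 7 states:
        a   b   c  
>  q0   q0  q1  q2 
   q1   q1  q3  q4 
   q2   q0  q1  q5 
 * q3   q3  q3  q6 
   q4   q1  q3  q5 
   q5   q5  q5  q5 
 * q6   q3  q3  q5 
(> = start, * = accepting)

start=q0; accept=q3,q6; q0-a>q0; q0-b>q1; q0-c>q2; q1-a>q1; q1-b>q3; q1-c>q4; q2-a>q0; q2-b>q1; q2-c>q5; q3-a>q3; q3-b>q3; q3-c>q6; q4-a>q1; q4-b>q3; q4-c>q5; q5-a>q5; q5-b>q5; q5-c>q5; q6-a>q3; q6-b>q3; q6-c>q5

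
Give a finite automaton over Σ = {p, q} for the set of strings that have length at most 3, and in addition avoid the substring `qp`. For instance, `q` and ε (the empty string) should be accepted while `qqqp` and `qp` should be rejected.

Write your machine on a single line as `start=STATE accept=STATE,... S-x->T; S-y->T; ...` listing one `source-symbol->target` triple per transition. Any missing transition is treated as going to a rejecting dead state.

start=s0; accept=s0,s1,s2,s3,s4,s6; s0-p->s1; s0-q->s2; s1-p->s3; s1-q->s4; s2-p->s5; s2-q->s4; s3-p->s6; s3-q->s6; s4-p->s5; s4-q->s6; s5-p->s5; s5-q->s5; s6-p->s5; s6-q->s5

Run two small machines in parallel and take their product. One (5 states) tracks the input length, saturating at 4; the other (3 states) tracks partial matches of the forbidden pattern `qp`. Each combined state is a pair, one component from each; accept when both components accept. Minimizing collapses redundant product states.
        p   q  
>* s0   s1  s2 
 * s1   s3  s4 
 * s2   s5  s4 
 * s3   s6  s6 
 * s4   s5  s6 
   s5   s5  s5 
 * s6   s5  s5 
(> = start, * = accepting)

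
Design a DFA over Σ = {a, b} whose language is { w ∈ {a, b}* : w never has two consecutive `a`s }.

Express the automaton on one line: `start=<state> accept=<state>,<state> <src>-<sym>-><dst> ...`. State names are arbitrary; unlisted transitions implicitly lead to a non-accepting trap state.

Track partial matches of the forbidden pattern `aa`. State q2 is a dead state reached once `aa` has occurred; every other state accepts. q0 means no part of `aa` is currently matched.
With 3 states:
        a   b  
>* q0   q1  q0 
 * q1   q2  q0 
   q2   q2  q2 
(> = start, * = accepting)

start=q0 accept=q0,q1 q0-a->q1 q0-b->q0 q1-a->q2 q1-b->q0 q2-a->q2 q2-b->q2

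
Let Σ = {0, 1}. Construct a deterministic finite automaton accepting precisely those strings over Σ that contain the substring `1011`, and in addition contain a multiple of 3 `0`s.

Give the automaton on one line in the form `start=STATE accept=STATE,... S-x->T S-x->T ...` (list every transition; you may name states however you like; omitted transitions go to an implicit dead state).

start=q0 accept=q14 q0-0->q1 q0-1->q2 q1-0->q3 q1-1->q4 q2-0->q5 q2-1->q2 q3-0->q0 q3-1->q6 q4-0->q7 q4-1->q4 q5-0->q3 q5-1->q8 q6-0->q9 q6-1->q6 q7-0->q0 q7-1->q10 q8-0->q7 q8-1->q11 q9-0->q1 q9-1->q12 q10-0->q9 q10-1->q13 q11-0->q13 q11-1->q11 q12-0->q5 q12-1->q14 q13-0->q14 q13-1->q13 q14-0->q11 q14-1->q14

Build one automaton per condition and run them in lockstep. One (5 states) tracks whether and how much of `1011` has been seen; the other (3 states) tracks the count of `0`s modulo 3. Each combined state is a pair, one component from each; accept when both components accept.
With 15 states:
          0    1  
>  q0     q1   q2 
   q1     q3   q4 
   q2     q5   q2 
   q3     q0   q6 
   q4     q7   q4 
   q5     q3   q8 
   q6     q9   q6 
   q7     q0  q10 
   q8     q7  q11 
   q9     q1  q12 
   q10    q9  q13 
   q11   q13  q11 
   q12    q5  q14 
   q13   q14  q13 
 * q14   q11  q14 
(> = start, * = accepting)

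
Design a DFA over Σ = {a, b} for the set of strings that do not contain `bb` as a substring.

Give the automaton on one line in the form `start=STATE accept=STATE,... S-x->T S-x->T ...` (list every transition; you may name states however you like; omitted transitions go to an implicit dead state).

start=s0 accept=s0,s1 s0-a->s0 s0-b->s1 s1-a->s0 s1-b->s2 s2-a->s2 s2-b->s2

This is the complement of 'contains `bb`'. Use the same substring-matching states — s0 through s2 holding how much of `bb` has just been matched — but flip the accepting set: everything except the trap s2 accepts.
A 3-state machine:
        a   b  
>* s0   s0  s1 
 * s1   s0  s2 
   s2   s2  s2 
(> = start, * = accepting)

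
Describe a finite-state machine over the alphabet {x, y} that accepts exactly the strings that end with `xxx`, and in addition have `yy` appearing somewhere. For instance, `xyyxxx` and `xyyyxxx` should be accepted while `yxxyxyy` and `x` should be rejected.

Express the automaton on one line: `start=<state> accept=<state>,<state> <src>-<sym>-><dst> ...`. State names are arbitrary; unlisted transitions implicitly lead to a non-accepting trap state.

Build one automaton per condition and run them in lockstep. One (4 states) tracks how much of the suffix `xxx` has currently been matched; the other (3 states) tracks whether and how much of `yy` has been seen. Each combined state is a pair, one component from each; accept when both components accept.
With 9 states:
       x  y 
>  A   B  C 
   B   D  C 
   C   B  E 
   D   F  C 
   E   G  E 
   F   F  C 
   G   H  E 
   H   I  E 
 * I   I  E 
(> = start, * = accepting)

start=A accept=I A-x->B A-y->C B-x->D B-y->C C-x->B C-y->E D-x->F D-y->C E-x->G E-y->E F-x->F F-y->C G-x->H G-y->E H-x->I H-y->E I-x->I I-y->E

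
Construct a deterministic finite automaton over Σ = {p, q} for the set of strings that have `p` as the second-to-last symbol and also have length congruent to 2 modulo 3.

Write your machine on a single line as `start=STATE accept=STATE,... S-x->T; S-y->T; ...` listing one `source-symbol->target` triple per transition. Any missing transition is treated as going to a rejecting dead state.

start=s0; accept=s3; s0-p->s1; s0-q->s2; s1-p->s3; s1-q->s3; s2-p->s4; s2-q->s4; s3-p->s0; s3-q->s0; s4-p->s0; s4-q->s0

Handle the two conditions separately and then intersect. One (7 states) tracks the last 2 symbols read; the other (3 states) tracks the input length modulo 3. Each combined state is a pair, one component from each; accept when both components accept. After merging equivalent states the machine shrinks.
5 states suffice.
        p   q  
>  s0   s1  s2 
   s1   s3  s3 
   s2   s4  s4 
 * s3   s0  s0 
   s4   s0  s0 
(> = start, * = accepting)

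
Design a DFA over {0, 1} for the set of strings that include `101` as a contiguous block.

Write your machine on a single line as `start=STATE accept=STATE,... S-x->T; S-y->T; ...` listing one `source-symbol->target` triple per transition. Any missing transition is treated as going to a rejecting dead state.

start=q0; accept=q3; q0-0->q0; q0-1->q1; q1-0->q2; q1-1->q1; q2-0->q0; q2-1->q3; q3-0->q3; q3-1->q3

States q0..q2 record the length of the longest prefix of `101` that matches the current input suffix. Reaching q3 means `101` has been seen, and we stay there forever. Accept from q3.
With 4 states:
        0   1  
>  q0   q0  q1 
   q1   q2  q1 
   q2   q0  q3 
 * q3   q3  q3 
(> = start, * = accepting)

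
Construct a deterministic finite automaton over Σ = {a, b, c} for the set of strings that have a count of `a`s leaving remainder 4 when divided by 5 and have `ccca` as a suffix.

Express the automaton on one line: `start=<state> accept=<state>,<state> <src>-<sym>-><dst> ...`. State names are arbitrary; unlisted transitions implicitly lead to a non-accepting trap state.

start=q0 accept=q8 q0-a->q1 q0-b->q0 q0-c->q0 q1-a->q2 q1-b->q1 q1-c->q1 q2-a->q3 q2-b->q2 q2-c->q2 q3-a->q4 q3-b->q3 q3-c->q5 q4-a->q0 q4-b->q4 q4-c->q4 q5-a->q4 q5-b->q3 q5-c->q6 q6-a->q4 q6-b->q3 q6-c->q7 q7-a->q8 q7-b->q3 q7-c->q7 q8-a->q0 q8-b->q4 q8-c->q4

Handle the two conditions separately and then intersect. The first has 5 states tracking the count of `a`s modulo 5; the second has 5 states tracking how much of the suffix `ccca` has currently been matched. A product state is a pair (one from each), accepting exactly when both do. Equivalent product states are then merged.
With 9 states:
        a   b   c  
>  q0   q1  q0  q0 
   q1   q2  q1  q1 
   q2   q3  q2  q2 
   q3   q4  q3  q5 
   q4   q0  q4  q4 
   q5   q4  q3  q6 
   q6   q4  q3  q7 
   q7   q8  q3  q7 
 * q8   q0  q4  q4 
(> = start, * = accepting)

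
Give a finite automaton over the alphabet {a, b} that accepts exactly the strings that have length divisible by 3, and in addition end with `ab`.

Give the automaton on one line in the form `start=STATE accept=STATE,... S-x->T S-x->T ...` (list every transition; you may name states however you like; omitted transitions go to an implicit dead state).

Run two small machines in parallel and take their product. One (3 states) tracks the input length modulo 3; the other (3 states) tracks how much of the suffix `ab` has currently been matched. Each combined state is a pair, one component from each; accept when both components accept. Minimizing collapses redundant product states.
With 5 states:
        a   b  
>  q0   q1  q1 
   q1   q2  q3 
   q2   q0  q4 
   q3   q0  q0 
 * q4   q1  q1 
(> = start, * = accepting)

start=q0 accept=q4 q0-a->q1 q0-b->q1 q1-a->q2 q1-b->q3 q2-a->q0 q2-b->q4 q3-a->q0 q3-b->q0 q4-a->q1 q4-b->q1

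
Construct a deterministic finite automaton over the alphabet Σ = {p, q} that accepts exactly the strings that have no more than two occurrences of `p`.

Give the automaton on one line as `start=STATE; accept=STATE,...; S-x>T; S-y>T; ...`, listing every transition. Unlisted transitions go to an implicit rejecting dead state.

Only the number of `p`s matters, and only up to 3. Make a chain A → B → C → D advanced by each `p` (with D absorbing); every other symbol self-loops. The accepting set is {A, B, C}.
4 states suffice.
       p  q 
>* A   B  A 
 * B   C  B 
 * C   D  C 
   D   D  D 
(> = start, * = accepting)

start=A; accept=A,B,C; A-p>B; A-q>A; B-p>C; B-q>B; C-p>D; C-q>C; D-p>D; D-q>D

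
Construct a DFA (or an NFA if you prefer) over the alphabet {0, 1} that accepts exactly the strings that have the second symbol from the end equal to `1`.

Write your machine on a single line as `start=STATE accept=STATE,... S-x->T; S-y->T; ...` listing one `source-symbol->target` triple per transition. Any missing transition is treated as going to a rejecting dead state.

A DFA must remember the last 2 symbols (since which symbol is second-to-last isn't known until the input ends). Use one state per possible window of the last ≤2 symbols; accept from those whose window starts with `1`.
7 states suffice.
        0   1  
>  q0   q1  q2 
   q1   q3  q4 
   q2   q5  q6 
   q3   q3  q4 
   q4   q5  q6 
 * q5   q3  q4 
 * q6   q5  q6 
(> = start, * = accepting)

start=q0; accept=q5,q6; q0-0->q1; q0-1->q2; q1-0->q3; q1-1->q4; q2-0->q5; q2-1->q6; q3-0->q3; q3-1->q4; q4-0->q5; q4-1->q6; q5-0->q3; q5-1->q4; q6-0->q5; q6-1->q6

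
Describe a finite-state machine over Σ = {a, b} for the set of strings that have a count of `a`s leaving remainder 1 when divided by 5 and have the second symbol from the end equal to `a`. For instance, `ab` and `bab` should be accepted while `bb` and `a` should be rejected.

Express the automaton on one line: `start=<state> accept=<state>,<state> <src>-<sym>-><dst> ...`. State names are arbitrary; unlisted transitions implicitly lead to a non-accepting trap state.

start=q0 accept=q3,q8 q0-a->q1 q0-b->q0 q1-a->q2 q1-b->q3 q2-a->q4 q2-b->q2 q3-a->q2 q3-b->q5 q4-a->q6 q4-b->q4 q5-a->q2 q5-b->q5 q6-a->q7 q6-b->q6 q7-a->q8 q7-b->q0 q8-a->q2 q8-b->q3

Handle the two conditions separately and then intersect. One (5 states) tracks the count of `a`s modulo 5; the other (7 states) tracks the last 2 symbols read. Each combined state is a pair, one component from each; accept when both components accept. After merging equivalent states the machine shrinks.
        a   b  
>  q0   q1  q0 
   q1   q2  q3 
   q2   q4  q2 
 * q3   q2  q5 
   q4   q6  q4 
   q5   q2  q5 
   q6   q7  q6 
   q7   q8  q0 
 * q8   q2  q3 
(> = start, * = accepting)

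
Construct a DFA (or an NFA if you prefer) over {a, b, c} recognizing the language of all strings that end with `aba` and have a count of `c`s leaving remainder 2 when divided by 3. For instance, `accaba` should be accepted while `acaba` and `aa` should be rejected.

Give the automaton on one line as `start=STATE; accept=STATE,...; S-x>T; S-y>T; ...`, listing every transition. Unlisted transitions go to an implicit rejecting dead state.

start=s0; accept=s5; s0-a>s0; s0-b>s0; s0-c>s1; s1-a>s1; s1-b>s1; s1-c>s2; s2-a>s3; s2-b>s2; s2-c>s0; s3-a>s3; s3-b>s4; s3-c>s0; s4-a>s5; s4-b>s2; s4-c>s0; s5-a>s3; s5-b>s4; s5-c>s0

Handle the two conditions separately and then intersect. One (4 states) tracks how much of the suffix `aba` has currently been matched; the other (3 states) tracks the count of `c`s modulo 3. Each combined state is a pair, one component from each; accept when both components accept. After merging equivalent states the machine shrinks.
A 6-state machine:
        a   b   c  
>  s0   s0  s0  s1 
   s1   s1  s1  s2 
   s2   s3  s2  s0 
   s3   s3  s4  s0 
   s4   s5  s2  s0 
 * s5   s3  s4  s0 
(> = start, * = accepting)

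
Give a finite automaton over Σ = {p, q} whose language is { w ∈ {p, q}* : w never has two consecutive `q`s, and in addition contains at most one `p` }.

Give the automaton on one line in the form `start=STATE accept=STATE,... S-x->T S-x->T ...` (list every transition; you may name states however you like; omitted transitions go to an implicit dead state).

start=s0 accept=s0,s1,s2,s4 s0-p->s1 s0-q->s2 s1-p->s3 s1-q->s4 s2-p->s1 s2-q->s3 s3-p->s3 s3-q->s3 s4-p->s3 s4-q->s3

Build one automaton per condition and run them in lockstep. The first has 3 states tracking partial matches of the forbidden pattern `qq`; the second has 3 states tracking the count of `p`s, saturating at 2. A product state is a pair (one from each), accepting exactly when both do. Minimizing collapses redundant product states.
A 5-state machine:
        p   q  
>* s0   s1  s2 
 * s1   s3  s4 
 * s2   s1  s3 
   s3   s3  s3 
 * s4   s3  s3 
(> = start, * = accepting)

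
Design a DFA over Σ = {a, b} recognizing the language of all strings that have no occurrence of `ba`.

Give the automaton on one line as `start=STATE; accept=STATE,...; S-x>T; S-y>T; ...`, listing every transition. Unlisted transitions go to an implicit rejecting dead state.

This is the complement of 'contains `ba`'. Use the same substring-matching states — S0 through S2 holding how much of `ba` has just been matched — but flip the accepting set: everything except the trap S2 accepts.
A 3-state machine:
        a   b  
>* S0   S0  S1 
 * S1   S2  S1 
   S2   S2  S2 
(> = start, * = accepting)

start=S0; accept=S0,S1; S0-a>S0; S0-b>S1; S1-a>S2; S1-b>S1; S2-a>S2; S2-b>S2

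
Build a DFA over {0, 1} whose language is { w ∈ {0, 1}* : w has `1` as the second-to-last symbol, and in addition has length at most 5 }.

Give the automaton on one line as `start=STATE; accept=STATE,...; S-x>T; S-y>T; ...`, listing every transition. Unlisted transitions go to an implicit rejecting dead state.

Handle the two conditions separately and then intersect. The first has 7 states tracking the last 2 symbols read; the second has 7 states tracking the input length, saturating at 6. A product state is a pair (one from each), accepting exactly when both do. Equivalent product states are then merged.
With 15 states:
          0    1  
>  q0     q1   q2 
   q1     q3   q4 
   q2     q5   q6 
   q3     q7   q8 
   q4     q9  q10 
 * q5     q7   q8 
 * q6     q9  q10 
   q7    q11  q12 
   q8    q13  q14 
 * q9    q11  q12 
 * q10   q13  q14 
   q11   q11  q11 
   q12   q13  q13 
 * q13   q11  q11 
 * q14   q13  q13 
(> = start, * = accepting)

start=q0; accept=q5,q6,q9,q10,q13,q14; q0-0>q1; q0-1>q2; q1-0>q3; q1-1>q4; q2-0>q5; q2-1>q6; q3-0>q7; q3-1>q8; q4-0>q9; q4-1>q10; q5-0>q7; q5-1>q8; q6-0>q9; q6-1>q10; q7-0>q11; q7-1>q12; q8-0>q13; q8-1>q14; q9-0>q11; q9-1>q12; q10-0>q13; q10-1>q14; q11-0>q11; q11-1>q11; q12-0>q13; q12-1>q13; q13-0>q11; q13-1>q11; q14-0>q13; q14-1>q13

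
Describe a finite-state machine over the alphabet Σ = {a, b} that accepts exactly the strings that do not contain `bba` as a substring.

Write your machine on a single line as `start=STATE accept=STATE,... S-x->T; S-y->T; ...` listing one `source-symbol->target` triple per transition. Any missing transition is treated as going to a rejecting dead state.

Track partial matches of the forbidden pattern `bba`. State q3 is a dead state reached once `bba` has occurred; every other state accepts. q0 means no part of `bba` is currently matched.
A 4-state machine:
        a   b  
>* q0   q0  q1 
 * q1   q0  q2 
 * q2   q3  q2 
   q3   q3  q3 
(> = start, * = accepting)

start=q0; accept=q0,q1,q2; q0-a->q0; q0-b->q1; q1-a->q0; q1-b->q2; q2-a->q3; q2-b->q2; q3-a->q3; q3-b->q3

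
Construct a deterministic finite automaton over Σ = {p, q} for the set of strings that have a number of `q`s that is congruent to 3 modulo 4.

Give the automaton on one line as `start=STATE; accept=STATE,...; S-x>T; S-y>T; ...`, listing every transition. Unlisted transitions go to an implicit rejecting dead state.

start=A; accept=D; A-p>A; A-q>B; B-p>B; B-q>C; C-p>C; C-q>D; D-p>D; D-q>A

The only thing that matters is how many `q`s have appeared, reduced mod 4. Use one state per residue: A for 0, …, D for 3. Reading `q` moves to the next residue; anything else stays put. D is accepting.
4 states suffice.
       p  q 
>  A   A  B 
   B   B  C 
   C   C  D 
 * D   D  A 
(> = start, * = accepting)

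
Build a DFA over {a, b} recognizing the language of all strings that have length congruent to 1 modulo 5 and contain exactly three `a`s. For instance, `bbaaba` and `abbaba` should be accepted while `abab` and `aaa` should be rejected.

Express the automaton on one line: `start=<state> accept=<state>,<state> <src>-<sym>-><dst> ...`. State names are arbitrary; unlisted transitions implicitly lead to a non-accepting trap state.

start=s0 accept=s18 s0-a->s1 s0-b->s2 s1-a->s3 s1-b->s4 s2-a->s4 s2-b->s5 s3-a->s6 s3-b->s7 s4-a->s7 s4-b->s8 s5-a->s8 s5-b->s9 s6-a->s10 s6-b->s11 s7-a->s11 s7-b->s12 s8-a->s12 s8-b->s13 s9-a->s13 s9-b->s14 s10-a->s10 s10-b->s10 s11-a->s10 s11-b->s15 s12-a->s15 s12-b->s16 s13-a->s16 s13-b->s17 s14-a->s17 s14-b->s0 s15-a->s10 s15-b->s18 s16-a->s18 s16-b->s19 s17-a->s19 s17-b->s1 s18-a->s10 s18-b->s20 s19-a->s20 s19-b->s3 s20-a->s10 s20-b->s6

Run two small machines in parallel and take their product. The first has 5 states tracking the input length modulo 5; the second has 5 states tracking the count of `a`s, saturating at 4. A product state is a pair (one from each), accepting exactly when both do. Equivalent product states are then merged.
A 21-state machine:
          a    b  
>  s0     s1   s2 
   s1     s3   s4 
   s2     s4   s5 
   s3     s6   s7 
   s4     s7   s8 
   s5     s8   s9 
   s6    s10  s11 
   s7    s11  s12 
   s8    s12  s13 
   s9    s13  s14 
   s10   s10  s10 
   s11   s10  s15 
   s12   s15  s16 
   s13   s16  s17 
   s14   s17   s0 
   s15   s10  s18 
   s16   s18  s19 
   s17   s19   s1 
 * s18   s10  s20 
   s19   s20   s3 
   s20   s10   s6 
(> = start, * = accepting)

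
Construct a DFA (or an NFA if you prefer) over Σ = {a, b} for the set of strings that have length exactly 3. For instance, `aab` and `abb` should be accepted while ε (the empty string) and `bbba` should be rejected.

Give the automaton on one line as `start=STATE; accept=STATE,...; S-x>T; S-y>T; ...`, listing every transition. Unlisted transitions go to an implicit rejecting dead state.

start=q0; accept=q3; q0-a>q1; q0-b>q1; q1-a>q2; q1-b>q2; q2-a>q3; q2-b>q3; q3-a>q4; q3-b>q4; q4-a>q4; q4-b>q4

Count input length up to 4: every symbol moves from q0 toward q4, which means 'more than 3' and absorbs. Accept from {q3}.
        a   b  
>  q0   q1  q1 
   q1   q2  q2 
   q2   q3  q3 
 * q3   q4  q4 
   q4   q4  q4 
(> = start, * = accepting)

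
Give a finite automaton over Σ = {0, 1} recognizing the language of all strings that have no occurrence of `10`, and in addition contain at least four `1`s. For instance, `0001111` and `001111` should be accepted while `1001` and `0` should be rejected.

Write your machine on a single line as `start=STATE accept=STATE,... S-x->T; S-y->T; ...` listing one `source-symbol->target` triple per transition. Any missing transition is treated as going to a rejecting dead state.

Handle the two conditions separately and then intersect. One (3 states) tracks partial matches of the forbidden pattern `10`; the other (6 states) tracks the count of `1`s, saturating at 5. Each combined state is a pair, one component from each; accept when both components accept. After merging equivalent states the machine shrinks.
With 6 states:
       0  1 
>  A   A  B 
   B   C  D 
   C   C  C 
   D   C  E 
   E   C  F 
 * F   C  F 
(> = start, * = accepting)

start=A; accept=F; A-0->A; A-1->B; B-0->C; B-1->D; C-0->C; C-1->C; D-0->C; D-1->E; E-0->C; E-1->F; F-0->C; F-1->F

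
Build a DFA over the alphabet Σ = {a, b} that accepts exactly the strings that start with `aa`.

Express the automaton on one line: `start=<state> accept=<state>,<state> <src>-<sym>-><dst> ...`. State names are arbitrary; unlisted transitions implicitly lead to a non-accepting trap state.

start=q0 accept=q2 q0-a->q1 q0-b->q3 q1-a->q2 q1-b->q3 q2-a->q2 q2-b->q2 q3-a->q3 q3-b->q3

Check the first 2 symbols one by one: q0 through q1 record how many have matched `aa` so far; any wrong symbol goes to the dead state q3. After all 2 match we enter the accepting sink q2.
A 4-state machine:
        a   b  
>  q0   q1  q3 
   q1   q2  q3 
 * q2   q2  q2 
   q3   q3  q3 
(> = start, * = accepting)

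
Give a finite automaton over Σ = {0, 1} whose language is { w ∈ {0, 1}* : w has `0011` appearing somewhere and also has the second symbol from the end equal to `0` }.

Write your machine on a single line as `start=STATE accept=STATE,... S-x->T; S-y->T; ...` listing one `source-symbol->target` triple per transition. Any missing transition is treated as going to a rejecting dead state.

Run two small machines in parallel and take their product. The first has 5 states tracking whether and how much of `0011` has been seen; the second has 7 states tracking the last 2 symbols read. A product state is a pair (one from each), accepting exactly when both do. Equivalent product states are then merged.
With 8 states:
        0   1  
>  q0   q1  q0 
   q1   q2  q0 
   q2   q2  q3 
   q3   q1  q4 
   q4   q5  q4 
   q5   q6  q7 
 * q6   q6  q7 
 * q7   q5  q4 
(> = start, * = accepting)

start=q0; accept=q6,q7; q0-0->q1; q0-1->q0; q1-0->q2; q1-1->q0; q2-0->q2; q2-1->q3; q3-0->q1; q3-1->q4; q4-0->q5; q4-1->q4; q5-0->q6; q5-1->q7; q6-0->q6; q6-1->q7; q7-0->q5; q7-1->q4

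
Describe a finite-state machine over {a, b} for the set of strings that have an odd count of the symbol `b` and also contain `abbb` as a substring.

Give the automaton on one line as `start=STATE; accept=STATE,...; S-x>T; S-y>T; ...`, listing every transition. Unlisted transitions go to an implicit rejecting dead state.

start=q0; accept=q7; q0-a>q1; q0-b>q2; q1-a>q1; q1-b>q3; q2-a>q4; q2-b>q0; q3-a>q4; q3-b>q5; q4-a>q4; q4-b>q6; q5-a>q1; q5-b>q7; q6-a>q1; q6-b>q8; q7-a>q7; q7-b>q9; q8-a>q4; q8-b>q9; q9-a>q9; q9-b>q7

Build one automaton per condition and run them in lockstep. One (2 states) tracks the count of `b`s modulo 2; the other (5 states) tracks whether and how much of `abbb` has been seen. Each combined state is a pair, one component from each; accept when both components accept.
A 10-state machine:
        a   b  
>  q0   q1  q2 
   q1   q1  q3 
   q2   q4  q0 
   q3   q4  q5 
   q4   q4  q6 
   q5   q1  q7 
   q6   q1  q8 
 * q7   q7  q9 
   q8   q4  q9 
   q9   q9  q7 
(> = start, * = accepting)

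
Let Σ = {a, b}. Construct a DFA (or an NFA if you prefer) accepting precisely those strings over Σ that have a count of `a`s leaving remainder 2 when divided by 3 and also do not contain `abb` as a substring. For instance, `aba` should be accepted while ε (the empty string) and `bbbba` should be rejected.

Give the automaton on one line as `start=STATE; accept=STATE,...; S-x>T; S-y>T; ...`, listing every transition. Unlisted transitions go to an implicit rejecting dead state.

Run two small machines in parallel and take their product. One (3 states) tracks the count of `a`s modulo 3; the other (4 states) tracks partial matches of the forbidden pattern `abb`. Each combined state is a pair, one component from each; accept when both components accept. Minimizing collapses redundant product states.
8 states suffice.
        a   b  
>  S0   S1  S0 
   S1   S2  S3 
 * S2   S4  S5 
   S3   S2  S6 
   S4   S1  S7 
 * S5   S4  S6 
   S6   S6  S6 
   S7   S1  S6 
(> = start, * = accepting)

start=S0; accept=S2,S5; S0-a>S1; S0-b>S0; S1-a>S2; S1-b>S3; S2-a>S4; S2-b>S5; S3-a>S2; S3-b>S6; S4-a>S1; S4-b>S7; S5-a>S4; S5-b>S6; S6-a>S6; S6-b>S6; S7-a>S1; S7-b>S6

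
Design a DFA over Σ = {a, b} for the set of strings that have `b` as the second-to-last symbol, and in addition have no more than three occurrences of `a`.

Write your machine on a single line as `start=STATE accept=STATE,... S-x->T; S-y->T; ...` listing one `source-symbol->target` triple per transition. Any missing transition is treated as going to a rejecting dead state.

start=S0; accept=S5,S6,S9,S10,S13,S14,S15; S0-a->S1; S0-b->S2; S1-a->S3; S1-b->S4; S2-a->S5; S2-b->S6; S3-a->S7; S3-b->S8; S4-a->S9; S4-b->S10; S5-a->S3; S5-b->S4; S6-a->S5; S6-b->S6; S7-a->S11; S7-b->S12; S8-a->S13; S8-b->S14; S9-a->S7; S9-b->S8; S10-a->S9; S10-b->S10; S11-a->S11; S11-b->S11; S12-a->S11; S12-b->S15; S13-a->S11; S13-b->S12; S14-a->S13; S14-b->S14; S15-a->S11; S15-b->S15

Run two small machines in parallel and take their product. The first has 7 states tracking the last 2 symbols read; the second has 5 states tracking the count of `a`s, saturating at 4. A product state is a pair (one from each), accepting exactly when both do. Minimizing collapses redundant product states.
With 16 states:
          a    b  
>  S0     S1   S2 
   S1     S3   S4 
   S2     S5   S6 
   S3     S7   S8 
   S4     S9  S10 
 * S5     S3   S4 
 * S6     S5   S6 
   S7    S11  S12 
   S8    S13  S14 
 * S9     S7   S8 
 * S10    S9  S10 
   S11   S11  S11 
   S12   S11  S15 
 * S13   S11  S12 
 * S14   S13  S14 
 * S15   S11  S15 
(> = start, * = accepting)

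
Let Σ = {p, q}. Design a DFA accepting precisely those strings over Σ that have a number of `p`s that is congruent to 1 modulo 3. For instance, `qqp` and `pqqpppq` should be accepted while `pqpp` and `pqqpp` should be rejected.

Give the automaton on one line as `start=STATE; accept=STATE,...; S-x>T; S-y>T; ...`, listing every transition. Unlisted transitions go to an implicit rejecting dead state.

start=s0; accept=s1; s0-p>s1; s0-q>s0; s1-p>s2; s1-q>s1; s2-p>s0; s2-q>s2

The only thing that matters is how many `p`s have appeared, reduced mod 3. Use one state per residue: s0 for 0, …, s2 for 2. Reading `p` moves to the next residue; anything else stays put. s1 is accepting.
        p   q  
>  s0   s1  s0 
 * s1   s2  s1 
   s2   s0  s2 
(> = start, * = accepting)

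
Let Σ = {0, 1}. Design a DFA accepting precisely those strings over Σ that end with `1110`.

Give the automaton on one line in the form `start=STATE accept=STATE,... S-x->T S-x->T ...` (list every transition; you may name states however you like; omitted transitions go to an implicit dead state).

start=S0 accept=S4 S0-0->S0 S0-1->S1 S1-0->S0 S1-1->S2 S2-0->S0 S2-1->S3 S3-0->S4 S3-1->S3 S4-0->S0 S4-1->S1

Remember how much of `1110` the current input suffix matches. State S0 means no match yet; S1 means the last symbol is `1`; S2 means the last 2 symbols are `11`; S3 means the last 3 symbols are `111`; S4 means the last 4 symbols are `1110`. Only S4 accepts. On a mismatch, fall back to the longest proper suffix that is still a prefix of `1110`.
5 states suffice.
        0   1  
>  S0   S0  S1 
   S1   S0  S2 
   S2   S0  S3 
   S3   S4  S3 
 * S4   S0  S1 
(> = start, * = accepting)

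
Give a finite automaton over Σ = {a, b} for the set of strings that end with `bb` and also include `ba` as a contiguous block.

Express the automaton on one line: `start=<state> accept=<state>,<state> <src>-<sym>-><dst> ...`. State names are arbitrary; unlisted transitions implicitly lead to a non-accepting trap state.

Build one automaton per condition and run them in lockstep. One (3 states) tracks how much of the suffix `bb` has currently been matched; the other (3 states) tracks whether and how much of `ba` has been seen. Each combined state is a pair, one component from each; accept when both components accept. Minimizing collapses redundant product states.
        a   b  
>  S0   S0  S1 
   S1   S2  S1 
   S2   S2  S3 
   S3   S2  S4 
 * S4   S2  S4 
(> = start, * = accepting)

start=S0 accept=S4 S0-a->S0 S0-b->S1 S1-a->S2 S1-b->S1 S2-a->S2 S2-b->S3 S3-a->S2 S3-b->S4 S4-a->S2 S4-b->S4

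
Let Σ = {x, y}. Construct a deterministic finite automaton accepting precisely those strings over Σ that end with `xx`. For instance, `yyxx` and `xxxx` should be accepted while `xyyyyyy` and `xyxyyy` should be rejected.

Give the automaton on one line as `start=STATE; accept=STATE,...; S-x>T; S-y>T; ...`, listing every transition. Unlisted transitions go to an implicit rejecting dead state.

Remember how much of `xx` the current input suffix matches. State A means no match yet; B means the last symbol is `x`; C means the last 2 symbols are `xx`. Only C accepts. On a mismatch, fall back to the longest proper suffix that is still a prefix of `xx`.
       x  y 
>  A   B  A 
   B   C  A 
 * C   C  A 
(> = start, * = accepting)

start=A; accept=C; A-x>B; A-y>A; B-x>C; B-y>A; C-x>C; C-y>A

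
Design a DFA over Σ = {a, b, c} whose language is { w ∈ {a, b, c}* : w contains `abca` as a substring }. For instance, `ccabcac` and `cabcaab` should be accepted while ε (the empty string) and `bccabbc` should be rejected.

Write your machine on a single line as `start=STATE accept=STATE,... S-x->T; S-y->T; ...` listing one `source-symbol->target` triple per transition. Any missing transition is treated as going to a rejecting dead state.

start=q0; accept=q4; q0-a->q1; q0-b->q0; q0-c->q0; q1-a->q1; q1-b->q2; q1-c->q0; q2-a->q1; q2-b->q0; q2-c->q3; q3-a->q4; q3-b->q0; q3-c->q0; q4-a->q4; q4-b->q4; q4-c->q4

Track how much of `abca` has been matched so far: state q0 is no progress, q4 is the absorbing accept state reached once `abca` has occurred. Intermediate states record partial matches; on a mismatch, fall back to the longest reusable overlap.
        a   b   c  
>  q0   q1  q0  q0 
   q1   q1  q2  q0 
   q2   q1  q0  q3 
   q3   q4  q0  q0 
 * q4   q4  q4  q4 
(> = start, * = accepting)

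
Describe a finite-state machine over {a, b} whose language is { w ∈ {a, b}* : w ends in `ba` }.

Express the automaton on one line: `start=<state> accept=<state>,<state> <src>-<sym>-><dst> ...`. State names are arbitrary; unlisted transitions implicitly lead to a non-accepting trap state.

start=S0 accept=S2 S0-a->S0 S0-b->S1 S1-a->S2 S1-b->S1 S2-a->S0 S2-b->S1

Remember how much of `ba` the current input suffix matches. State S0 means no match yet; S1 means the last symbol is `b`; S2 means the last 2 symbols are `ba`. Only S2 accepts. On a mismatch, fall back to the longest proper suffix that is still a prefix of `ba`.
With 3 states:
        a   b  
>  S0   S0  S1 
   S1   S2  S1 
 * S2   S0  S1 
(> = start, * = accepting)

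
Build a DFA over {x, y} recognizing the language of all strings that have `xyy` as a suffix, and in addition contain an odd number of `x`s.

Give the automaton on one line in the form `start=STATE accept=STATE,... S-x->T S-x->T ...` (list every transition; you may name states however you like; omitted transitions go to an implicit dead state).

start=q0 accept=q5 q0-x->q1 q0-y->q0 q1-x->q2 q1-y->q3 q2-x->q1 q2-y->q4 q3-x->q2 q3-y->q5 q4-x->q1 q4-y->q6 q5-x->q2 q5-y->q7 q6-x->q1 q6-y->q0 q7-x->q2 q7-y->q7

Handle the two conditions separately and then intersect. One (4 states) tracks how much of the suffix `xyy` has currently been matched; the other (2 states) tracks the count of `x`s modulo 2. Each combined state is a pair, one component from each; accept when both components accept.
With 8 states:
        x   y  
>  q0   q1  q0 
   q1   q2  q3 
   q2   q1  q4 
   q3   q2  q5 
   q4   q1  q6 
 * q5   q2  q7 
   q6   q1  q0 
   q7   q2  q7 
(> = start, * = accepting)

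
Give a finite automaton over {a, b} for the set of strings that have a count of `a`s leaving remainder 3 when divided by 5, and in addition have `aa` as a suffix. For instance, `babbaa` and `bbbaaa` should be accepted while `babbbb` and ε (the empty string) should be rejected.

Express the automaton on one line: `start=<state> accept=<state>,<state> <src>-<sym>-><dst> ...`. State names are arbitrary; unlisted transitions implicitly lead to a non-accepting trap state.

start=S0 accept=S3 S0-a->S1 S0-b->S0 S1-a->S2 S1-b->S1 S2-a->S3 S2-b->S4 S3-a->S5 S3-b->S6 S4-a->S6 S4-b->S4 S5-a->S0 S5-b->S5 S6-a->S5 S6-b->S6

Build one automaton per condition and run them in lockstep. One (5 states) tracks the count of `a`s modulo 5; the other (3 states) tracks how much of the suffix `aa` has currently been matched. Each combined state is a pair, one component from each; accept when both components accept. Equivalent product states are then merged.
With 7 states:
        a   b  
>  S0   S1  S0 
   S1   S2  S1 
   S2   S3  S4 
 * S3   S5  S6 
   S4   S6  S4 
   S5   S0  S5 
   S6   S5  S6 
(> = start, * = accepting)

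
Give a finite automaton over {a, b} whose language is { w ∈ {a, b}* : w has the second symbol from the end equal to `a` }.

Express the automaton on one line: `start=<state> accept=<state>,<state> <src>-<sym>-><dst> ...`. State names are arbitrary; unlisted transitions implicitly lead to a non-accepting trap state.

A DFA must remember the last 2 symbols (since which symbol is second-to-last isn't known until the input ends). Use one state per possible window of the last ≤2 symbols; accept from those whose window starts with `a`.
7 states suffice.
        a   b  
>  S0   S1  S2 
   S1   S3  S4 
   S2   S5  S6 
 * S3   S3  S4 
 * S4   S5  S6 
   S5   S3  S4 
   S6   S5  S6 
(> = start, * = accepting)

start=S0 accept=S3,S4 S0-a->S1 S0-b->S2 S1-a->S3 S1-b->S4 S2-a->S5 S2-b->S6 S3-a->S3 S3-b->S4 S4-a->S5 S4-b->S6 S5-a->S3 S5-b->S4 S6-a->S5 S6-b->S6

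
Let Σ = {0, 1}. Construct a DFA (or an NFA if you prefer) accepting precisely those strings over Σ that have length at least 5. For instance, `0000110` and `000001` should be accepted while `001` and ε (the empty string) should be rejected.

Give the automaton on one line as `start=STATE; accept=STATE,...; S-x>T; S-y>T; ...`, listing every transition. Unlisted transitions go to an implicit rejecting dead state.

Count input length up to 6: every symbol moves from s0 toward s6, which means 'more than 5' and absorbs. Accept from {s5, s6}.
        0   1  
>  s0   s1  s1 
   s1   s2  s2 
   s2   s3  s3 
   s3   s4  s4 
   s4   s5  s5 
 * s5   s6  s6 
 * s6   s6  s6 
(> = start, * = accepting)

start=s0; accept=s5,s6; s0-0>s1; s0-1>s1; s1-0>s2; s1-1>s2; s2-0>s3; s2-1>s3; s3-0>s4; s3-1>s4; s4-0>s5; s4-1>s5; s5-0>s6; s5-1>s6; s6-0>s6; s6-1>s6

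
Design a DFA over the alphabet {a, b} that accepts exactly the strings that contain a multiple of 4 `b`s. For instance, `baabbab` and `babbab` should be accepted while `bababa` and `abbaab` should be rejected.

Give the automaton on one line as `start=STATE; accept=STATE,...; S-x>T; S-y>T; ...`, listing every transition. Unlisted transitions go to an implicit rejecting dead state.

start=s0; accept=s0; s0-a>s0; s0-b>s1; s1-a>s1; s1-b>s2; s2-a>s2; s2-b>s3; s3-a>s3; s3-b>s0

The only thing that matters is how many `b`s have appeared, reduced mod 4. Use one state per residue: s0 for 0, …, s3 for 3. Reading `b` moves to the next residue; anything else stays put. s0 is accepting.
        a   b  
>* s0   s0  s1 
   s1   s1  s2 
   s2   s2  s3 
   s3   s3  s0 
(> = start, * = accepting)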